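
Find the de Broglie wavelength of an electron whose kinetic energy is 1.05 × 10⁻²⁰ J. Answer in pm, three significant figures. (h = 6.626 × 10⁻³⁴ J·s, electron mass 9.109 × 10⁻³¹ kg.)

λ = 4790 pm

p = √(2mKE) = √(2 × 9.109 × 10⁻³¹ × 1.050 × 10⁻²⁰) = 1.383 × 10⁻²⁵ kg·m/s.
λ = h/p = 6.626 × 10⁻³⁴ / 1.383 × 10⁻²⁵ = 4.79 × 10⁻⁹ m = 4790 pm.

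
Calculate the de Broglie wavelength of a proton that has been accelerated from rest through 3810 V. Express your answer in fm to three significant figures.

KE = eV = 1.602 × 10⁻¹⁹ × 3810 = 6.104 × 10⁻¹⁶ J.
p = √(2mKE) = √(2 × 1.673 × 10⁻²⁷ × 6.104 × 10⁻¹⁶) = 1.429 × 10⁻²¹ kg·m/s.
λ = h/p = 6.626 × 10⁻³⁴ / 1.429 × 10⁻²¹ = 4.64 × 10⁻¹³ m = 464 fm.

λ = 464 fm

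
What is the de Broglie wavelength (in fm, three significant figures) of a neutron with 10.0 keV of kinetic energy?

λ = 286 fm

KE = 10.0 keV = 1.602 × 10⁻¹⁵ J.
p = √(2mKE) = √(2 × 1.675 × 10⁻²⁷ × 1.602 × 10⁻¹⁵) = 2.317 × 10⁻²¹ kg·m/s.
λ = h/p = 6.626 × 10⁻³⁴ / 2.317 × 10⁻²¹ = 2.86 × 10⁻¹³ m = 286 fm.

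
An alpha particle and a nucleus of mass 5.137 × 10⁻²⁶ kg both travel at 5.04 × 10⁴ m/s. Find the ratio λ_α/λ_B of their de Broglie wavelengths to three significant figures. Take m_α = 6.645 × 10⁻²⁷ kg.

λ_α/λ_B = 7.73

At fixed v, p = mv so λ = h/(mv) ∝ 1/m.
λ_α/λ_B = m_B/m_α = 5.137 × 10⁻²⁶/6.645 × 10⁻²⁷ = 7.73.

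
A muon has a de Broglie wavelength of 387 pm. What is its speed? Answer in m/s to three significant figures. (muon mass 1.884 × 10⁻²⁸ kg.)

v = 9090 m/s

p = h/λ = 6.626 × 10⁻³⁴ / 3.870 × 10⁻¹⁰ = 1.712 × 10⁻²⁴ kg·m/s.
v = p/m = 1.712 × 10⁻²⁴ / 1.884 × 10⁻²⁸ = 9.09 × 10³ m/s = 9090 m/s.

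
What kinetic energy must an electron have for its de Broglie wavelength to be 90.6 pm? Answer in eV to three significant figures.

KE = 183 eV

p = h/λ = 6.626 × 10⁻³⁴ / 9.060 × 10⁻¹¹ = 7.313 × 10⁻²⁴ kg·m/s.
KE = p²/(2m) = (7.313 × 10⁻²⁴)² / (2 × 9.109 × 10⁻³¹) = 2.936 × 10⁻¹⁷ J = 183 eV.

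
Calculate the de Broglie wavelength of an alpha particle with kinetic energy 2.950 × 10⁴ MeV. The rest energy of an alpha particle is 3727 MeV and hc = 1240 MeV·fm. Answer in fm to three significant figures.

λ = 0.0376 fm

Total energy E = KE + m₀c² = 2.950 × 10⁴ + 3727 = 33227 MeV.
(pc)² = E² − (m₀c²)² = (33227)² − (3727)² = 1.090 × 10⁹ MeV², so pc = 3.302 × 10⁴ MeV.
λ = hc/(pc) = 1240 MeV·fm / 3.302 × 10⁴ MeV = 0.0376 fm.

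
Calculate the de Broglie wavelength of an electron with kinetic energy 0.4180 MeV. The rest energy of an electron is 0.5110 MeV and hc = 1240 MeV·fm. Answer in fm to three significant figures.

Total energy E = KE + m₀c² = 0.4180 + 0.5110 = 0.9290 MeV.
(pc)² = E² − (m₀c²)² = (0.9290)² − (0.5110)² = 0.6019 MeV², so pc = 0.7758 MeV.
λ = hc/(pc) = 1240 MeV·fm / 0.7758 MeV = 1600 fm.

λ = 1600 fm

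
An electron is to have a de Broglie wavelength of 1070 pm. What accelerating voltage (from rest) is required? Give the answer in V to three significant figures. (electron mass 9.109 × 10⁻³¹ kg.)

V = 1.31 V

p = h/λ = 6.626 × 10⁻³⁴ / 1.070 × 10⁻⁹ = 6.193 × 10⁻²⁵ kg·m/s.
KE = p²/(2m) = 2.105 × 10⁻¹⁹ J.
V = KE/e = 2.105 × 10⁻¹⁹ / (1.602 × 10⁻¹⁹) = 1.31 V.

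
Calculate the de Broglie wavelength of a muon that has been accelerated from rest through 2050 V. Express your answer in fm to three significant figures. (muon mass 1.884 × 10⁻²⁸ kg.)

KE = eV = 1.602 × 10⁻¹⁹ × 2050 = 3.284 × 10⁻¹⁶ J.
p = √(2mKE) = √(2 × 1.884 × 10⁻²⁸ × 3.284 × 10⁻¹⁶) = 3.518 × 10⁻²² kg·m/s.
λ = h/p = 6.626 × 10⁻³⁴ / 3.518 × 10⁻²² = 1.88 × 10⁻¹² m = 1880 fm.

λ = 1880 fm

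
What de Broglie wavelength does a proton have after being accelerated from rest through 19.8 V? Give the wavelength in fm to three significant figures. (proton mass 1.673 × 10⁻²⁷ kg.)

KE = eV = 1.602 × 10⁻¹⁹ × 19.80 = 3.172 × 10⁻¹⁸ J.
p = √(2mKE) = √(2 × 1.673 × 10⁻²⁷ × 3.172 × 10⁻¹⁸) = 1.030 × 10⁻²² kg·m/s.
λ = h/p = 6.626 × 10⁻³⁴ / 1.030 × 10⁻²² = 6.43 × 10⁻¹² m = 6430 fm.

λ = 6430 fm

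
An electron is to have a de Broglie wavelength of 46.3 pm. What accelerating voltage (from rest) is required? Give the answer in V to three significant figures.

V = 702 V

p = h/λ = 6.626 × 10⁻³⁴ / 4.630 × 10⁻¹¹ = 1.431 × 10⁻²³ kg·m/s.
KE = p²/(2m) = 1.124 × 10⁻¹⁶ J.
V = KE/e = 1.124 × 10⁻¹⁶ / (1.602 × 10⁻¹⁹) = 702 V.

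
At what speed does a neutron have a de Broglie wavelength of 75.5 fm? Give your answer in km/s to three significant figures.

v = 5240 km/s

p = h/λ = 6.626 × 10⁻³⁴ / 7.550 × 10⁻¹⁴ = 8.776 × 10⁻²¹ kg·m/s.
v = p/m = 8.776 × 10⁻²¹ / 1.675 × 10⁻²⁷ = 5.24 × 10⁶ m/s = 5240 km/s.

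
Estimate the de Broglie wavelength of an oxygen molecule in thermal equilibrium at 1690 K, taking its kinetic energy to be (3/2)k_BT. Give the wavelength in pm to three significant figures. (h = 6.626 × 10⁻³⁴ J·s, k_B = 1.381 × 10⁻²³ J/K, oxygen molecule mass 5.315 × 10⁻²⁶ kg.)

KE = (3/2)k_BT = 1.5 × 1.381 × 10⁻²³ × 1690 = 3.501 × 10⁻²⁰ J.
p = √(2mKE) = √(2 × 5.315 × 10⁻²⁶ × 3.501 × 10⁻²⁰) = 6.100 × 10⁻²³ kg·m/s.
λ = h/p = 1.09 × 10⁻¹¹ m = 10.9 pm.

λ = 10.9 pm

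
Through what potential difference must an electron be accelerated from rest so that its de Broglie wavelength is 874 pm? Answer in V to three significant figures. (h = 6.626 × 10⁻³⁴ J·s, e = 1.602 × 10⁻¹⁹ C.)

p = h/λ = 6.626 × 10⁻³⁴ / 8.740 × 10⁻¹⁰ = 7.581 × 10⁻²⁵ kg·m/s.
KE = p²/(2m) = 3.155 × 10⁻¹⁹ J.
V = KE/e = 3.155 × 10⁻¹⁹ / (1.602 × 10⁻¹⁹) = 1.97 V.

V = 1.97 V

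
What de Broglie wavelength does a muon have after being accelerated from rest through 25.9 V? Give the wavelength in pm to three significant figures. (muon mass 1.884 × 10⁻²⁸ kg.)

KE = eV = 1.602 × 10⁻¹⁹ × 25.90 = 4.149 × 10⁻¹⁸ J.
p = √(2mKE) = √(2 × 1.884 × 10⁻²⁸ × 4.149 × 10⁻¹⁸) = 3.954 × 10⁻²³ kg·m/s.
λ = h/p = 6.626 × 10⁻³⁴ / 3.954 × 10⁻²³ = 1.68 × 10⁻¹¹ m = 16.8 pm.

λ = 16.8 pm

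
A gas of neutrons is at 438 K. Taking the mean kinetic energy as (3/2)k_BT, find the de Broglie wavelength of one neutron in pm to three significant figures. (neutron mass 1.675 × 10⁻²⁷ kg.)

KE = (3/2)k_BT = 1.5 × 1.381 × 10⁻²³ × 438 = 9.073 × 10⁻²¹ J.
p = √(2mKE) = √(2 × 1.675 × 10⁻²⁷ × 9.073 × 10⁻²¹) = 5.513 × 10⁻²⁴ kg·m/s.
λ = h/p = 1.20 × 10⁻¹⁰ m = 120 pm.

λ = 120 pm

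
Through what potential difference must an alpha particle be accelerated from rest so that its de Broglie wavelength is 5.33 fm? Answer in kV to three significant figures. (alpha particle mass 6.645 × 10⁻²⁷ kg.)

V = 3630 kV

p = h/λ = 6.626 × 10⁻³⁴ / 5.330 × 10⁻¹⁵ = 1.243 × 10⁻¹⁹ kg·m/s.
KE = p²/(2m) = 1.163 × 10⁻¹² J.
V = KE/2e = 1.163 × 10⁻¹² / (2 × 1.602 × 10⁻¹⁹) = 3630 kV.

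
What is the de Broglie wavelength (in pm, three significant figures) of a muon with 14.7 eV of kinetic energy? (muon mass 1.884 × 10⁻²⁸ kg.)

KE = 14.7 eV = 2.355 × 10⁻¹⁸ J.
p = √(2mKE) = √(2 × 1.884 × 10⁻²⁸ × 2.355 × 10⁻¹⁸) = 2.979 × 10⁻²³ kg·m/s.
λ = h/p = 6.626 × 10⁻³⁴ / 2.979 × 10⁻²³ = 2.22 × 10⁻¹¹ m = 22.2 pm.

λ = 22.2 pm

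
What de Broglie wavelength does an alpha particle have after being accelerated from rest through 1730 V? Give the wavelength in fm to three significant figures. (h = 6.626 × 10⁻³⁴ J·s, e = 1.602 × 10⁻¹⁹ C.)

λ = 244 fm

KE = 2eV = 2 × 1.602 × 10⁻¹⁹ × 1730 = 5.543 × 10⁻¹⁶ J.
p = √(2mKE) = √(2 × 6.645 × 10⁻²⁷ × 5.543 × 10⁻¹⁶) = 2.714 × 10⁻²¹ kg·m/s.
λ = h/p = 6.626 × 10⁻³⁴ / 2.714 × 10⁻²¹ = 2.44 × 10⁻¹³ m = 244 fm.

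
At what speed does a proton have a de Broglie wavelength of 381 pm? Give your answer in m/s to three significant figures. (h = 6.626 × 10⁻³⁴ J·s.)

p = h/λ = 6.626 × 10⁻³⁴ / 3.810 × 10⁻¹⁰ = 1.739 × 10⁻²⁴ kg·m/s.
v = p/m = 1.739 × 10⁻²⁴ / 1.673 × 10⁻²⁷ = 1.04 × 10³ m/s = 1040 m/s.

v = 1040 m/s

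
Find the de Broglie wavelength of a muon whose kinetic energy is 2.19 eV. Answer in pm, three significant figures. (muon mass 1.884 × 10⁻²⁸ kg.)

KE = 2.19 eV = 3.508 × 10⁻¹⁹ J.
p = √(2mKE) = √(2 × 1.884 × 10⁻²⁸ × 3.508 × 10⁻¹⁹) = 1.150 × 10⁻²³ kg·m/s.
λ = h/p = 6.626 × 10⁻³⁴ / 1.150 × 10⁻²³ = 5.76 × 10⁻¹¹ m = 57.6 pm.

λ = 57.6 pm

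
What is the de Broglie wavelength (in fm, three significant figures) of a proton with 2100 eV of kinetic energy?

KE = 2100 eV = 3.364 × 10⁻¹⁶ J.
p = √(2mKE) = √(2 × 1.673 × 10⁻²⁷ × 3.364 × 10⁻¹⁶) = 1.061 × 10⁻²¹ kg·m/s.
λ = h/p = 6.626 × 10⁻³⁴ / 1.061 × 10⁻²¹ = 6.25 × 10⁻¹³ m = 625 fm.

λ = 625 fm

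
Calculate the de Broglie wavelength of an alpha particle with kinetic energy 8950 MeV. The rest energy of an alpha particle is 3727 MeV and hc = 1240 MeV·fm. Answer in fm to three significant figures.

λ = 0.102 fm

Total energy E = KE + m₀c² = 8950 + 3727 = 12677 MeV.
(pc)² = E² − (m₀c²)² = (12677)² − (3727)² = 1.468 × 10⁸ MeV², so pc = 1.212 × 10⁴ MeV.
λ = hc/(pc) = 1240 MeV·fm / 1.212 × 10⁴ MeV = 0.102 fm.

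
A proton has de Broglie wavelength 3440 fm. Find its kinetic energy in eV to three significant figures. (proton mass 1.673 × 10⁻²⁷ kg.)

KE = 69.2 eV

p = h/λ = 6.626 × 10⁻³⁴ / 3.440 × 10⁻¹² = 1.926 × 10⁻²² kg·m/s.
KE = p²/(2m) = (1.926 × 10⁻²²)² / (2 × 1.673 × 10⁻²⁷) = 1.109 × 10⁻¹⁷ J = 69.2 eV.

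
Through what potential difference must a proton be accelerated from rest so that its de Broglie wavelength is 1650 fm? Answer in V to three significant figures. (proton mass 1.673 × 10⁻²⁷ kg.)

p = h/λ = 6.626 × 10⁻³⁴ / 1.650 × 10⁻¹² = 4.016 × 10⁻²² kg·m/s.
KE = p²/(2m) = 4.820 × 10⁻¹⁷ J.
V = KE/e = 4.820 × 10⁻¹⁷ / (1.602 × 10⁻¹⁹) = 301 V.

V = 301 V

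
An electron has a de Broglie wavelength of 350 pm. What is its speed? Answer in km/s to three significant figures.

p = h/λ = 6.626 × 10⁻³⁴ / 3.500 × 10⁻¹⁰ = 1.893 × 10⁻²⁴ kg·m/s.
v = p/m = 1.893 × 10⁻²⁴ / 9.109 × 10⁻³¹ = 2.08 × 10⁶ m/s = 2080 km/s.

v = 2080 km/s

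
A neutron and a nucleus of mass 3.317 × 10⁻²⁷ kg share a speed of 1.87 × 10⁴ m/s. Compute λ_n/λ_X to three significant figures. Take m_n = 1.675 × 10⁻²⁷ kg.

At fixed v, p = mv so λ = h/(mv) ∝ 1/m.
λ_n/λ_X = m_X/m_n = 3.317 × 10⁻²⁷/1.675 × 10⁻²⁷ = 1.98.

λ_n/λ_X = 1.98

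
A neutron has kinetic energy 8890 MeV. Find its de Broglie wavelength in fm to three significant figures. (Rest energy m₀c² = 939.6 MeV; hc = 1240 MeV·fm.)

Total energy E = KE + m₀c² = 8890 + 939.6 = 9829.6 MeV.
(pc)² = E² − (m₀c²)² = (9829.6)² − (939.6)² = 9.574 × 10⁷ MeV², so pc = 9785 MeV.
λ = hc/(pc) = 1240 MeV·fm / 9785 MeV = 0.127 fm.

λ = 0.127 fm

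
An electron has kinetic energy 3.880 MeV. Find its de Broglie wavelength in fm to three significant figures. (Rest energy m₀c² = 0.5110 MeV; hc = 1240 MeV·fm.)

λ = 284 fm

Total energy E = KE + m₀c² = 3.880 + 0.5110 = 4.3910 MeV.
(pc)² = E² − (m₀c²)² = (4.3910)² − (0.5110)² = 19.02 MeV², so pc = 4.361 MeV.
λ = hc/(pc) = 1240 MeV·fm / 4.361 MeV = 284 fm.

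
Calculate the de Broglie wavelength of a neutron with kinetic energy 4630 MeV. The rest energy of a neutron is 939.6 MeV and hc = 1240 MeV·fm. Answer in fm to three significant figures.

λ = 0.226 fm

Total energy E = KE + m₀c² = 4630 + 939.6 = 5569.6 MeV.
(pc)² = E² − (m₀c²)² = (5569.6)² − (939.6)² = 3.014 × 10⁷ MeV², so pc = 5490 MeV.
λ = hc/(pc) = 1240 MeV·fm / 5490 MeV = 0.226 fm.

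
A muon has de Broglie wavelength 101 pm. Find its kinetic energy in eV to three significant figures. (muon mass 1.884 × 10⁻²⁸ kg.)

p = h/λ = 6.626 × 10⁻³⁴ / 1.010 × 10⁻¹⁰ = 6.560 × 10⁻²⁴ kg·m/s.
KE = p²/(2m) = (6.560 × 10⁻²⁴)² / (2 × 1.884 × 10⁻²⁸) = 1.142 × 10⁻¹⁹ J = 0.713 eV.

KE = 0.713 eV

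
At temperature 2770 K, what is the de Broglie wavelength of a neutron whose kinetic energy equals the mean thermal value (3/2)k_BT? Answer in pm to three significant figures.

KE = (3/2)k_BT = 1.5 × 1.381 × 10⁻²³ × 2770 = 5.738 × 10⁻²⁰ J.
p = √(2mKE) = √(2 × 1.675 × 10⁻²⁷ × 5.738 × 10⁻²⁰) = 1.386 × 10⁻²³ kg·m/s.
λ = h/p = 4.78 × 10⁻¹¹ m = 47.8 pm.

λ = 47.8 pm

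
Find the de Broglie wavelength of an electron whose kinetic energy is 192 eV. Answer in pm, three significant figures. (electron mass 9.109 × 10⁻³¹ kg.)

KE = 192 eV = 3.076 × 10⁻¹⁷ J.
p = √(2mKE) = √(2 × 9.109 × 10⁻³¹ × 3.076 × 10⁻¹⁷) = 7.486 × 10⁻²⁴ kg·m/s.
λ = h/p = 6.626 × 10⁻³⁴ / 7.486 × 10⁻²⁴ = 8.85 × 10⁻¹¹ m = 88.5 pm.

λ = 88.5 pm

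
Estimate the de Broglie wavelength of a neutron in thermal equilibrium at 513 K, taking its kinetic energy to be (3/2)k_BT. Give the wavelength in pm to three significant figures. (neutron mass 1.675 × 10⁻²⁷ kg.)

KE = (3/2)k_BT = 1.5 × 1.381 × 10⁻²³ × 513 = 1.063 × 10⁻²⁰ J.
p = √(2mKE) = √(2 × 1.675 × 10⁻²⁷ × 1.063 × 10⁻²⁰) = 5.967 × 10⁻²⁴ kg·m/s.
λ = h/p = 1.11 × 10⁻¹⁰ m = 111 pm.

λ = 111 pm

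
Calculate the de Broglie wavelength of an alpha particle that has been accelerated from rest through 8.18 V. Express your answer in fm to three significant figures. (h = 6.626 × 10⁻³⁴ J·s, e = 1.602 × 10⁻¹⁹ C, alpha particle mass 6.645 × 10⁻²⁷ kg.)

λ = 3550 fm

KE = 2eV = 2 × 1.602 × 10⁻¹⁹ × 8.180 = 2.621 × 10⁻¹⁸ J.
p = √(2mKE) = √(2 × 6.645 × 10⁻²⁷ × 2.621 × 10⁻¹⁸) = 1.866 × 10⁻²² kg·m/s.
λ = h/p = 6.626 × 10⁻³⁴ / 1.866 × 10⁻²² = 3.55 × 10⁻¹² m = 3550 fm.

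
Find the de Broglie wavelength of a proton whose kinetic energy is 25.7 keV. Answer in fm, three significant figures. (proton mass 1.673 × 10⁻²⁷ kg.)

KE = 25.7 keV = 4.117 × 10⁻¹⁵ J.
p = √(2mKE) = √(2 × 1.673 × 10⁻²⁷ × 4.117 × 10⁻¹⁵) = 3.712 × 10⁻²¹ kg·m/s.
λ = h/p = 6.626 × 10⁻³⁴ / 3.712 × 10⁻²¹ = 1.79 × 10⁻¹³ m = 179 fm.

λ = 179 fm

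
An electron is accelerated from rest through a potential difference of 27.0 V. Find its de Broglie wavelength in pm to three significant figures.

λ = 236 pm

KE = eV = 1.602 × 10⁻¹⁹ × 27.00 = 4.325 × 10⁻¹⁸ J.
p = √(2mKE) = √(2 × 9.109 × 10⁻³¹ × 4.325 × 10⁻¹⁸) = 2.807 × 10⁻²⁴ kg·m/s.
λ = h/p = 6.626 × 10⁻³⁴ / 2.807 × 10⁻²⁴ = 2.36 × 10⁻¹⁰ m = 236 pm.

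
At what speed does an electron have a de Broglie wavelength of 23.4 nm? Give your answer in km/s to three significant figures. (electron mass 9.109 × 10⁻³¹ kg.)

v = 31.1 km/s

p = h/λ = 6.626 × 10⁻³⁴ / 2.340 × 10⁻⁸ = 2.832 × 10⁻²⁶ kg·m/s.
v = p/m = 2.832 × 10⁻²⁶ / 9.109 × 10⁻³¹ = 3.11 × 10⁴ m/s = 31.1 km/s.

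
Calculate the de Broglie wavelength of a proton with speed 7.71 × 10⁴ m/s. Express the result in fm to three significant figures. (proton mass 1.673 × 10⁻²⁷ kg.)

λ = 5140 fm

p = mv = 1.673 × 10⁻²⁷ × 7.71 × 10⁴ = 1.290 × 10⁻²² kg·m/s.
λ = h/p = 6.626 × 10⁻³⁴ / 1.290 × 10⁻²² = 5.14 × 10⁻¹² m = 5140 fm.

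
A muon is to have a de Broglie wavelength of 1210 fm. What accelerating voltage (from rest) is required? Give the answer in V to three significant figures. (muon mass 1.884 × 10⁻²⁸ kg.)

V = 4970 V

p = h/λ = 6.626 × 10⁻³⁴ / 1.210 × 10⁻¹² = 5.476 × 10⁻²² kg·m/s.
KE = p²/(2m) = 7.958 × 10⁻¹⁶ J.
V = KE/e = 7.958 × 10⁻¹⁶ / (1.602 × 10⁻¹⁹) = 4970 V.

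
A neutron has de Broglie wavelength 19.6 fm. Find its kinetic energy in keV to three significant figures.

KE = 2130 keV

p = h/λ = 6.626 × 10⁻³⁴ / 1.960 × 10⁻¹⁴ = 3.381 × 10⁻²⁰ kg·m/s.
KE = p²/(2m) = (3.381 × 10⁻²⁰)² / (2 × 1.675 × 10⁻²⁷) = 3.412 × 10⁻¹³ J = 2130 keV.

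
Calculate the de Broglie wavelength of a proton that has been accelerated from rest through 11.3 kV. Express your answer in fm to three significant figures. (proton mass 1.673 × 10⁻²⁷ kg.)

KE = eV = 1.602 × 10⁻¹⁹ × 1.130 × 10⁴ = 1.810 × 10⁻¹⁵ J.
p = √(2mKE) = √(2 × 1.673 × 10⁻²⁷ × 1.810 × 10⁻¹⁵) = 2.461 × 10⁻²¹ kg·m/s.
λ = h/p = 6.626 × 10⁻³⁴ / 2.461 × 10⁻²¹ = 2.69 × 10⁻¹³ m = 269 fm.

λ = 269 fm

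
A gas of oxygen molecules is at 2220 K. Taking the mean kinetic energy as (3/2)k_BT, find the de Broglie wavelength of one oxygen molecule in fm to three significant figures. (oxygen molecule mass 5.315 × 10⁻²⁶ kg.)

λ = 9480 fm

KE = (3/2)k_BT = 1.5 × 1.381 × 10⁻²³ × 2220 = 4.599 × 10⁻²⁰ J.
p = √(2mKE) = √(2 × 5.315 × 10⁻²⁶ × 4.599 × 10⁻²⁰) = 6.992 × 10⁻²³ kg·m/s.
λ = h/p = 9.48 × 10⁻¹² m = 9480 fm.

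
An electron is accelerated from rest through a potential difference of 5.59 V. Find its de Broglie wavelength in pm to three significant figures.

λ = 519 pm

KE = eV = 1.602 × 10⁻¹⁹ × 5.590 = 8.955 × 10⁻¹⁹ J.
p = √(2mKE) = √(2 × 9.109 × 10⁻³¹ × 8.955 × 10⁻¹⁹) = 1.277 × 10⁻²⁴ kg·m/s.
λ = h/p = 6.626 × 10⁻³⁴ / 1.277 × 10⁻²⁴ = 5.19 × 10⁻¹⁰ m = 519 pm.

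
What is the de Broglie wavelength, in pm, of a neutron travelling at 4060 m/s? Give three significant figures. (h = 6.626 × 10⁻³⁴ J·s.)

λ = 97.4 pm

p = mv = 1.675 × 10⁻²⁷ × 4060 = 6.801 × 10⁻²⁴ kg·m/s.
λ = h/p = 6.626 × 10⁻³⁴ / 6.801 × 10⁻²⁴ = 9.74 × 10⁻¹¹ m = 97.4 pm.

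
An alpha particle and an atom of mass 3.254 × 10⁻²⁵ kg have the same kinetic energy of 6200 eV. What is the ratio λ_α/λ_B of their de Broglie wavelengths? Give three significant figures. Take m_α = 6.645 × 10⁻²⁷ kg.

λ_α/λ_B = 7.00

At fixed KE, p = √(2mKE) so λ = h/p ∝ 1/√m.
λ_α/λ_B = √(m_B/m_α) = √(3.254 × 10⁻²⁵/6.645 × 10⁻²⁷) = √(48.97) = 7.00.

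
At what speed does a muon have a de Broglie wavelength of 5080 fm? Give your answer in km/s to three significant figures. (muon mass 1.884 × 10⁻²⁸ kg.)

v = 692 km/s

p = h/λ = 6.626 × 10⁻³⁴ / 5.080 × 10⁻¹² = 1.304 × 10⁻²² kg·m/s.
v = p/m = 1.304 × 10⁻²² / 1.884 × 10⁻²⁸ = 6.92 × 10⁵ m/s = 692 km/s.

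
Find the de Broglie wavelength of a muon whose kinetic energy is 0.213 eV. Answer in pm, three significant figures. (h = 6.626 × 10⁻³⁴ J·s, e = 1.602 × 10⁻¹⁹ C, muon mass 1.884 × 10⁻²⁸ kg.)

KE = 0.213 eV = 3.412 × 10⁻²⁰ J.
p = √(2mKE) = √(2 × 1.884 × 10⁻²⁸ × 3.412 × 10⁻²⁰) = 3.586 × 10⁻²⁴ kg·m/s.
λ = h/p = 6.626 × 10⁻³⁴ / 3.586 × 10⁻²⁴ = 1.85 × 10⁻¹⁰ m = 185 pm.

λ = 185 pm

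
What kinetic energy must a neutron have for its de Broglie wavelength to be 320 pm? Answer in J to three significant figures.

KE = 1.28 × 10⁻²¹ J

p = h/λ = 6.626 × 10⁻³⁴ / 3.200 × 10⁻¹⁰ = 2.071 × 10⁻²⁴ kg·m/s.
KE = p²/(2m) = (2.071 × 10⁻²⁴)² / (2 × 1.675 × 10⁻²⁷) = 1.280 × 10⁻²¹ J = 1.28 × 10⁻²¹ J.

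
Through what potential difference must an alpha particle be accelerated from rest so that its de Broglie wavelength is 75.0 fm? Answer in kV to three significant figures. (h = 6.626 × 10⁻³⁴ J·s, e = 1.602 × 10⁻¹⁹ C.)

V = 18.3 kV

p = h/λ = 6.626 × 10⁻³⁴ / 7.500 × 10⁻¹⁴ = 8.835 × 10⁻²¹ kg·m/s.
KE = p²/(2m) = 5.873 × 10⁻¹⁵ J.
V = KE/2e = 5.873 × 10⁻¹⁵ / (2 × 1.602 × 10⁻¹⁹) = 18.3 kV.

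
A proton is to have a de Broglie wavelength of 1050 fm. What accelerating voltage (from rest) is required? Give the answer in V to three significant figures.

V = 743 V

p = h/λ = 6.626 × 10⁻³⁴ / 1.050 × 10⁻¹² = 6.310 × 10⁻²² kg·m/s.
KE = p²/(2m) = 1.190 × 10⁻¹⁶ J.
V = KE/e = 1.190 × 10⁻¹⁶ / (1.602 × 10⁻¹⁹) = 743 V.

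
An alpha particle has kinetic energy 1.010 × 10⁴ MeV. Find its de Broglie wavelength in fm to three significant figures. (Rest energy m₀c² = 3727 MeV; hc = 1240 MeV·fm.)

Total energy E = KE + m₀c² = 1.010 × 10⁴ + 3727 = 13827 MeV.
(pc)² = E² − (m₀c²)² = (13827)² − (3727)² = 1.773 × 10⁸ MeV², so pc = 1.332 × 10⁴ MeV.
λ = hc/(pc) = 1240 MeV·fm / 1.332 × 10⁴ MeV = 0.0931 fm.

λ = 0.0931 fm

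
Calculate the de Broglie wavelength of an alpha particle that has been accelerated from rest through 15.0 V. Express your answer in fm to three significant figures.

KE = 2eV = 2 × 1.602 × 10⁻¹⁹ × 15.00 = 4.806 × 10⁻¹⁸ J.
p = √(2mKE) = √(2 × 6.645 × 10⁻²⁷ × 4.806 × 10⁻¹⁸) = 2.527 × 10⁻²² kg·m/s.
λ = h/p = 6.626 × 10⁻³⁴ / 2.527 × 10⁻²² = 2.62 × 10⁻¹² m = 2620 fm.

λ = 2620 fm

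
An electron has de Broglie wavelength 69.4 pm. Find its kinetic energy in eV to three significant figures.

p = h/λ = 6.626 × 10⁻³⁴ / 6.940 × 10⁻¹¹ = 9.548 × 10⁻²⁴ kg·m/s.
KE = p²/(2m) = (9.548 × 10⁻²⁴)² / (2 × 9.109 × 10⁻³¹) = 5.004 × 10⁻¹⁷ J = 312 eV.

KE = 312 eV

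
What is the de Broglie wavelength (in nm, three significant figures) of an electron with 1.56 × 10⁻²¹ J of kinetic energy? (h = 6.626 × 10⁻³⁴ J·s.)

p = √(2mKE) = √(2 × 9.109 × 10⁻³¹ × 1.560 × 10⁻²¹) = 5.331 × 10⁻²⁶ kg·m/s.
λ = h/p = 6.626 × 10⁻³⁴ / 5.331 × 10⁻²⁶ = 1.24 × 10⁻⁸ m = 12.4 nm.

λ = 12.4 nm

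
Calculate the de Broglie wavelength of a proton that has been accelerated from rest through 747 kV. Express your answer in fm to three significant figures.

KE = eV = 1.602 × 10⁻¹⁹ × 7.470 × 10⁵ = 1.197 × 10⁻¹³ J.
p = √(2mKE) = √(2 × 1.673 × 10⁻²⁷ × 1.197 × 10⁻¹³) = 2.001 × 10⁻²⁰ kg·m/s.
λ = h/p = 6.626 × 10⁻³⁴ / 2.001 × 10⁻²⁰ = 3.31 × 10⁻¹⁴ m = 33.1 fm.

λ = 33.1 fm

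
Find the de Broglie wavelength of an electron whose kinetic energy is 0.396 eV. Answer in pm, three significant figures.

KE = 0.396 eV = 6.344 × 10⁻²⁰ J.
p = √(2mKE) = √(2 × 9.109 × 10⁻³¹ × 6.344 × 10⁻²⁰) = 3.400 × 10⁻²⁵ kg·m/s.
λ = h/p = 6.626 × 10⁻³⁴ / 3.400 × 10⁻²⁵ = 1.95 × 10⁻⁹ m = 1950 pm.

λ = 1950 pm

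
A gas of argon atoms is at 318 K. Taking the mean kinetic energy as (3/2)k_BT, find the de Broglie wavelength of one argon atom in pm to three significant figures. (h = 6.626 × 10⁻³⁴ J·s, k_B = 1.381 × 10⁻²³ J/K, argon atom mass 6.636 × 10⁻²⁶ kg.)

λ = 22.4 pm

KE = (3/2)k_BT = 1.5 × 1.381 × 10⁻²³ × 318 = 6.587 × 10⁻²¹ J.
p = √(2mKE) = √(2 × 6.636 × 10⁻²⁶ × 6.587 × 10⁻²¹) = 2.957 × 10⁻²³ kg·m/s.
λ = h/p = 2.24 × 10⁻¹¹ m = 22.4 pm.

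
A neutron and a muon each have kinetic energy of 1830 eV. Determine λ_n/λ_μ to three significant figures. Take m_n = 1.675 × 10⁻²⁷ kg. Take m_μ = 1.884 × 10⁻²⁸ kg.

At fixed KE, p = √(2mKE) so λ = h/p ∝ 1/√m.
λ_n/λ_μ = √(m_μ/m_n) = √(1.884 × 10⁻²⁸/1.675 × 10⁻²⁷) = √(0.1125) = 0.335.

λ_n/λ_μ = 0.335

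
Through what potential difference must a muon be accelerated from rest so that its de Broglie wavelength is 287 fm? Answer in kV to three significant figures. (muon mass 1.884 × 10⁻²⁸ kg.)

p = h/λ = 6.626 × 10⁻³⁴ / 2.870 × 10⁻¹³ = 2.309 × 10⁻²¹ kg·m/s.
KE = p²/(2m) = 1.415 × 10⁻¹⁴ J.
V = KE/e = 1.415 × 10⁻¹⁴ / (1.602 × 10⁻¹⁹) = 88.3 kV.

V = 88.3 kV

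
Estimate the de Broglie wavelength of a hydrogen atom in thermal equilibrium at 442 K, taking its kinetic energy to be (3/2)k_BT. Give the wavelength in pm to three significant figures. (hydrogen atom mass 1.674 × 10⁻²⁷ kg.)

KE = (3/2)k_BT = 1.5 × 1.381 × 10⁻²³ × 442 = 9.156 × 10⁻²¹ J.
p = √(2mKE) = √(2 × 1.674 × 10⁻²⁷ × 9.156 × 10⁻²¹) = 5.537 × 10⁻²⁴ kg·m/s.
λ = h/p = 1.20 × 10⁻¹⁰ m = 120 pm.

λ = 120 pm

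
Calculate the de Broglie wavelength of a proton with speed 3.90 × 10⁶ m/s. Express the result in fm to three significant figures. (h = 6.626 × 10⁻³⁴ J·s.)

p = mv = 1.673 × 10⁻²⁷ × 3.90 × 10⁶ = 6.525 × 10⁻²¹ kg·m/s.
λ = h/p = 6.626 × 10⁻³⁴ / 6.525 × 10⁻²¹ = 1.02 × 10⁻¹³ m = 102 fm.

λ = 102 fm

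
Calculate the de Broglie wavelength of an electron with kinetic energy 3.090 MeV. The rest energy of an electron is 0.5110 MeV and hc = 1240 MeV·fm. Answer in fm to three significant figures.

λ = 348 fm

Total energy E = KE + m₀c² = 3.090 + 0.5110 = 3.6010 MeV.
(pc)² = E² − (m₀c²)² = (3.6010)² − (0.5110)² = 12.71 MeV², so pc = 3.565 MeV.
λ = hc/(pc) = 1240 MeV·fm / 3.565 MeV = 348 fm.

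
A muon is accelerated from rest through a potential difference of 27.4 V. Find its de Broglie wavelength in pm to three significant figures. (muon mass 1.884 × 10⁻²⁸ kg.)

λ = 16.3 pm

KE = eV = 1.602 × 10⁻¹⁹ × 27.40 = 4.389 × 10⁻¹⁸ J.
p = √(2mKE) = √(2 × 1.884 × 10⁻²⁸ × 4.389 × 10⁻¹⁸) = 4.067 × 10⁻²³ kg·m/s.
λ = h/p = 6.626 × 10⁻³⁴ / 4.067 × 10⁻²³ = 1.63 × 10⁻¹¹ m = 16.3 pm.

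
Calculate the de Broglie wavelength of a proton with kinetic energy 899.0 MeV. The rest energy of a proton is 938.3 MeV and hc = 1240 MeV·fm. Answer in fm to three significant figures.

Total energy E = KE + m₀c² = 899.0 + 938.3 = 1837.3 MeV.
(pc)² = E² − (m₀c²)² = (1837.3)² − (938.3)² = 2.495 × 10⁶ MeV², so pc = 1580 MeV.
λ = hc/(pc) = 1240 MeV·fm / 1580 MeV = 0.785 fm.

λ = 0.785 fm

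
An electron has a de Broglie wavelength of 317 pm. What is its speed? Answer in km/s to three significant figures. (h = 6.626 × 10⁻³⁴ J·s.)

p = h/λ = 6.626 × 10⁻³⁴ / 3.170 × 10⁻¹⁰ = 2.090 × 10⁻²⁴ kg·m/s.
v = p/m = 2.090 × 10⁻²⁴ / 9.109 × 10⁻³¹ = 2.29 × 10⁶ m/s = 2290 km/s.

v = 2290 km/s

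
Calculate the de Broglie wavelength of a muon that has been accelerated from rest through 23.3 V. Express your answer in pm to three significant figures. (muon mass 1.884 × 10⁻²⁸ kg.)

λ = 17.7 pm

KE = eV = 1.602 × 10⁻¹⁹ × 23.30 = 3.733 × 10⁻¹⁸ J.
p = √(2mKE) = √(2 × 1.884 × 10⁻²⁸ × 3.733 × 10⁻¹⁸) = 3.750 × 10⁻²³ kg·m/s.
λ = h/p = 6.626 × 10⁻³⁴ / 3.750 × 10⁻²³ = 1.77 × 10⁻¹¹ m = 17.7 pm.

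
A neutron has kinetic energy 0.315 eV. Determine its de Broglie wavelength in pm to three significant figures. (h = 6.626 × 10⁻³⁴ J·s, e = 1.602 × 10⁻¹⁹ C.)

λ = 51.0 pm

KE = 0.315 eV = 5.046 × 10⁻²⁰ J.
p = √(2mKE) = √(2 × 1.675 × 10⁻²⁷ × 5.046 × 10⁻²⁰) = 1.300 × 10⁻²³ kg·m/s.
λ = h/p = 6.626 × 10⁻³⁴ / 1.300 × 10⁻²³ = 5.10 × 10⁻¹¹ m = 51.0 pm.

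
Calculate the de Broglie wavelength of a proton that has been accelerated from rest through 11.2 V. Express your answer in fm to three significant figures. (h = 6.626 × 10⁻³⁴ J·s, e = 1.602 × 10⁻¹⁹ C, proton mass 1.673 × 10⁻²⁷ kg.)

KE = eV = 1.602 × 10⁻¹⁹ × 11.20 = 1.794 × 10⁻¹⁸ J.
p = √(2mKE) = √(2 × 1.673 × 10⁻²⁷ × 1.794 × 10⁻¹⁸) = 7.748 × 10⁻²³ kg·m/s.
λ = h/p = 6.626 × 10⁻³⁴ / 7.748 × 10⁻²³ = 8.55 × 10⁻¹² m = 8550 fm.

λ = 8550 fm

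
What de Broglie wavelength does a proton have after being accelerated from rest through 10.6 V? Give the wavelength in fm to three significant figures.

KE = eV = 1.602 × 10⁻¹⁹ × 10.60 = 1.698 × 10⁻¹⁸ J.
p = √(2mKE) = √(2 × 1.673 × 10⁻²⁷ × 1.698 × 10⁻¹⁸) = 7.538 × 10⁻²³ kg·m/s.
λ = h/p = 6.626 × 10⁻³⁴ / 7.538 × 10⁻²³ = 8.79 × 10⁻¹² m = 8790 fm.

λ = 8790 fm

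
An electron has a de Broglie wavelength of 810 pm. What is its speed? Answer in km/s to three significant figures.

p = h/λ = 6.626 × 10⁻³⁴ / 8.100 × 10⁻¹⁰ = 8.180 × 10⁻²⁵ kg·m/s.
v = p/m = 8.180 × 10⁻²⁵ / 9.109 × 10⁻³¹ = 8.98 × 10⁵ m/s = 898 km/s.

v = 898 km/s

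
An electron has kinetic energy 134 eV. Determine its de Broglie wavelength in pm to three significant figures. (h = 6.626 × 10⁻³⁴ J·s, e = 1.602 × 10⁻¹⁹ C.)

λ = 106 pm

KE = 134 eV = 2.147 × 10⁻¹⁷ J.
p = √(2mKE) = √(2 × 9.109 × 10⁻³¹ × 2.147 × 10⁻¹⁷) = 6.254 × 10⁻²⁴ kg·m/s.
λ = h/p = 6.626 × 10⁻³⁴ / 6.254 × 10⁻²⁴ = 1.06 × 10⁻¹⁰ m = 106 pm.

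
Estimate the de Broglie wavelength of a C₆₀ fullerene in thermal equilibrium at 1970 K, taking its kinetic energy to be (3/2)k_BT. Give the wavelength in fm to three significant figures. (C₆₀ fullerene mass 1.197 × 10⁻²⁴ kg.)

KE = (3/2)k_BT = 1.5 × 1.381 × 10⁻²³ × 1970 = 4.081 × 10⁻²⁰ J.
p = √(2mKE) = √(2 × 1.197 × 10⁻²⁴ × 4.081 × 10⁻²⁰) = 3.126 × 10⁻²² kg·m/s.
λ = h/p = 2.12 × 10⁻¹² m = 2120 fm.

λ = 2120 fm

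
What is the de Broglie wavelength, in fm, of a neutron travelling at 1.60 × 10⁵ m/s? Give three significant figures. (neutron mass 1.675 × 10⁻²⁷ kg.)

p = mv = 1.675 × 10⁻²⁷ × 1.60 × 10⁵ = 2.680 × 10⁻²² kg·m/s.
λ = h/p = 6.626 × 10⁻³⁴ / 2.680 × 10⁻²² = 2.47 × 10⁻¹² m = 2470 fm.

λ = 2470 fm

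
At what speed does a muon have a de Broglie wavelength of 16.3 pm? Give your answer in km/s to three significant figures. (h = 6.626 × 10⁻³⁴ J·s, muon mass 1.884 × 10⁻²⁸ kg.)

p = h/λ = 6.626 × 10⁻³⁴ / 1.630 × 10⁻¹¹ = 4.065 × 10⁻²³ kg·m/s.
v = p/m = 4.065 × 10⁻²³ / 1.884 × 10⁻²⁸ = 2.16 × 10⁵ m/s = 216 km/s.

v = 216 km/s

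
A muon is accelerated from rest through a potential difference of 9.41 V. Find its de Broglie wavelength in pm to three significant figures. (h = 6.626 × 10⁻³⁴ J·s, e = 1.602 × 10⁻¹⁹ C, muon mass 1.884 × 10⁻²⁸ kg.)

λ = 27.8 pm

KE = eV = 1.602 × 10⁻¹⁹ × 9.410 = 1.507 × 10⁻¹⁸ J.
p = √(2mKE) = √(2 × 1.884 × 10⁻²⁸ × 1.507 × 10⁻¹⁸) = 2.383 × 10⁻²³ kg·m/s.
λ = h/p = 6.626 × 10⁻³⁴ / 2.383 × 10⁻²³ = 2.78 × 10⁻¹¹ m = 27.8 pm.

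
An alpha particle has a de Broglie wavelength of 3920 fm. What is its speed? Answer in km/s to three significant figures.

v = 25.4 km/s

p = h/λ = 6.626 × 10⁻³⁴ / 3.920 × 10⁻¹² = 1.690 × 10⁻²² kg·m/s.
v = p/m = 1.690 × 10⁻²² / 6.645 × 10⁻²⁷ = 2.54 × 10⁴ m/s = 25.4 km/s.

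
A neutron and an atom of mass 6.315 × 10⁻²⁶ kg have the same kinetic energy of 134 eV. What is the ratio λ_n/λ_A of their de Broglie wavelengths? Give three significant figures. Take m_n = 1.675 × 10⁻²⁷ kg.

At fixed KE, p = √(2mKE) so λ = h/p ∝ 1/√m.
λ_n/λ_A = √(m_A/m_n) = √(6.315 × 10⁻²⁶/1.675 × 10⁻²⁷) = √(37.70) = 6.14.

λ_n/λ_A = 6.14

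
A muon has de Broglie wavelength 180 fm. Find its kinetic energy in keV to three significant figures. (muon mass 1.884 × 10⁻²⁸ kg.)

KE = 224 keV

p = h/λ = 6.626 × 10⁻³⁴ / 1.800 × 10⁻¹³ = 3.681 × 10⁻²¹ kg·m/s.
KE = p²/(2m) = (3.681 × 10⁻²¹)² / (2 × 1.884 × 10⁻²⁸) = 3.596 × 10⁻¹⁴ J = 224 keV.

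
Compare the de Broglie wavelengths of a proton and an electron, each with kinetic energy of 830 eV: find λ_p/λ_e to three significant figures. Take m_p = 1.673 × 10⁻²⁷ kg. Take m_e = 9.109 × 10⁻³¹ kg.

λ_p/λ_e = 0.0233

At fixed KE, p = √(2mKE) so λ = h/p ∝ 1/√m.
λ_p/λ_e = √(m_e/m_p) = √(9.109 × 10⁻³¹/1.673 × 10⁻²⁷) = √(5.445 × 10⁻⁴) = 0.0233.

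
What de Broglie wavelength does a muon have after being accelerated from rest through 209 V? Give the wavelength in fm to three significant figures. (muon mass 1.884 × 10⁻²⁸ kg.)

KE = eV = 1.602 × 10⁻¹⁹ × 209.0 = 3.348 × 10⁻¹⁷ J.
p = √(2mKE) = √(2 × 1.884 × 10⁻²⁸ × 3.348 × 10⁻¹⁷) = 1.123 × 10⁻²² kg·m/s.
λ = h/p = 6.626 × 10⁻³⁴ / 1.123 × 10⁻²² = 5.90 × 10⁻¹² m = 5900 fm.

λ = 5900 fm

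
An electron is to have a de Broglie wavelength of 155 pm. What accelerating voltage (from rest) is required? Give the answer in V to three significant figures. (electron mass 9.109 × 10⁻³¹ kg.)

p = h/λ = 6.626 × 10⁻³⁴ / 1.550 × 10⁻¹⁰ = 4.275 × 10⁻²⁴ kg·m/s.
KE = p²/(2m) = 1.003 × 10⁻¹⁷ J.
V = KE/e = 1.003 × 10⁻¹⁷ / (1.602 × 10⁻¹⁹) = 62.6 V.

V = 62.6 V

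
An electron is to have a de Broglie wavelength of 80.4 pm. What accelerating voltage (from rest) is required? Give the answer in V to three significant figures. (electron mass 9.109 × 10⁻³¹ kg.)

p = h/λ = 6.626 × 10⁻³⁴ / 8.040 × 10⁻¹¹ = 8.241 × 10⁻²⁴ kg·m/s.
KE = p²/(2m) = 3.728 × 10⁻¹⁷ J.
V = KE/e = 3.728 × 10⁻¹⁷ / (1.602 × 10⁻¹⁹) = 233 V.

V = 233 V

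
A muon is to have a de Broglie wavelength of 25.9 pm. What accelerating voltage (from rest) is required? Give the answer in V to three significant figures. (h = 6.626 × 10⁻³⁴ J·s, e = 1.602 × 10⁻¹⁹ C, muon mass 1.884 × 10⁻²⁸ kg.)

V = 10.8 V

p = h/λ = 6.626 × 10⁻³⁴ / 2.590 × 10⁻¹¹ = 2.558 × 10⁻²³ kg·m/s.
KE = p²/(2m) = 1.737 × 10⁻¹⁸ J.
V = KE/e = 1.737 × 10⁻¹⁸ / (1.602 × 10⁻¹⁹) = 10.8 V.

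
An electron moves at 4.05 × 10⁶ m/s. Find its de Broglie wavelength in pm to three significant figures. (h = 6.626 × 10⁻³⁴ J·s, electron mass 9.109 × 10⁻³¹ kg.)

λ = 180 pm

p = mv = 9.109 × 10⁻³¹ × 4.05 × 10⁶ = 3.689 × 10⁻²⁴ kg·m/s.
λ = h/p = 6.626 × 10⁻³⁴ / 3.689 × 10⁻²⁴ = 1.80 × 10⁻¹⁰ m = 180 pm.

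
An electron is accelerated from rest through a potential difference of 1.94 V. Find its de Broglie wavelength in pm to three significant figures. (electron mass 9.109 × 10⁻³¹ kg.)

KE = eV = 1.602 × 10⁻¹⁹ × 1.940 = 3.108 × 10⁻¹⁹ J.
p = √(2mKE) = √(2 × 9.109 × 10⁻³¹ × 3.108 × 10⁻¹⁹) = 7.525 × 10⁻²⁵ kg·m/s.
λ = h/p = 6.626 × 10⁻³⁴ / 7.525 × 10⁻²⁵ = 8.81 × 10⁻¹⁰ m = 881 pm.

λ = 881 pm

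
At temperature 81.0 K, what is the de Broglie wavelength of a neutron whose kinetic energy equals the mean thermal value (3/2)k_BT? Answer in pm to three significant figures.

KE = (3/2)k_BT = 1.5 × 1.381 × 10⁻²³ × 81.0 = 1.678 × 10⁻²¹ J.
p = √(2mKE) = √(2 × 1.675 × 10⁻²⁷ × 1.678 × 10⁻²¹) = 2.371 × 10⁻²⁴ kg·m/s.
λ = h/p = 2.79 × 10⁻¹⁰ m = 279 pm.

λ = 279 pm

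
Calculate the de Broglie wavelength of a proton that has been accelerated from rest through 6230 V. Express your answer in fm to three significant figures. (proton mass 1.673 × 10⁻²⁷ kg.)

KE = eV = 1.602 × 10⁻¹⁹ × 6230 = 9.980 × 10⁻¹⁶ J.
p = √(2mKE) = √(2 × 1.673 × 10⁻²⁷ × 9.980 × 10⁻¹⁶) = 1.827 × 10⁻²¹ kg·m/s.
λ = h/p = 6.626 × 10⁻³⁴ / 1.827 × 10⁻²¹ = 3.63 × 10⁻¹³ m = 363 fm.

λ = 363 fm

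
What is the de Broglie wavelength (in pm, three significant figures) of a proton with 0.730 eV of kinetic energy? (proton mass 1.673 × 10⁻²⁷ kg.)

λ = 33.5 pm

KE = 0.730 eV = 1.169 × 10⁻¹⁹ J.
p = √(2mKE) = √(2 × 1.673 × 10⁻²⁷ × 1.169 × 10⁻¹⁹) = 1.978 × 10⁻²³ kg·m/s.
λ = h/p = 6.626 × 10⁻³⁴ / 1.978 × 10⁻²³ = 3.35 × 10⁻¹¹ m = 33.5 pm.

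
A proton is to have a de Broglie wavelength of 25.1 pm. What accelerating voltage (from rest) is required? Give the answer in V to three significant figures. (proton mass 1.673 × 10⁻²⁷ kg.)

V = 1.30 V

p = h/λ = 6.626 × 10⁻³⁴ / 2.510 × 10⁻¹¹ = 2.640 × 10⁻²³ kg·m/s.
KE = p²/(2m) = 2.083 × 10⁻¹⁹ J.
V = KE/e = 2.083 × 10⁻¹⁹ / (1.602 × 10⁻¹⁹) = 1.30 V.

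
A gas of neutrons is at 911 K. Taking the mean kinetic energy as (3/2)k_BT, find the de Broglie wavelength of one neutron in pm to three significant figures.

KE = (3/2)k_BT = 1.5 × 1.381 × 10⁻²³ × 911 = 1.887 × 10⁻²⁰ J.
p = √(2mKE) = √(2 × 1.675 × 10⁻²⁷ × 1.887 × 10⁻²⁰) = 7.951 × 10⁻²⁴ kg·m/s.
λ = h/p = 8.33 × 10⁻¹¹ m = 83.3 pm.

λ = 83.3 pm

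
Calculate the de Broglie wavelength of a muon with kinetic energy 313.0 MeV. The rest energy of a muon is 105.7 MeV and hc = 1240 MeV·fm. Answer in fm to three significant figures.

Total energy E = KE + m₀c² = 313.0 + 105.7 = 418.7 MeV.
(pc)² = E² − (m₀c²)² = (418.7)² − (105.7)² = 1.641 × 10⁵ MeV², so pc = 405.1 MeV.
λ = hc/(pc) = 1240 MeV·fm / 405.1 MeV = 3.06 fm.

λ = 3.06 fm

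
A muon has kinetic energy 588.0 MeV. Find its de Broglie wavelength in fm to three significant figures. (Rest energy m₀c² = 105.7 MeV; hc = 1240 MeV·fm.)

Total energy E = KE + m₀c² = 588.0 + 105.7 = 693.7 MeV.
(pc)² = E² − (m₀c²)² = (693.7)² − (105.7)² = 4.700 × 10⁵ MeV², so pc = 685.6 MeV.
λ = hc/(pc) = 1240 MeV·fm / 685.6 MeV = 1.81 fm.

λ = 1.81 fm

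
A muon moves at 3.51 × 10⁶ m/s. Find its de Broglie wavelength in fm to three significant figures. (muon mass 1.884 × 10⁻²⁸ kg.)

λ = 1000 fm

p = mv = 1.884 × 10⁻²⁸ × 3.51 × 10⁶ = 6.613 × 10⁻²² kg·m/s.
λ = h/p = 6.626 × 10⁻³⁴ / 6.613 × 10⁻²² = 1.00 × 10⁻¹² m = 1000 fm.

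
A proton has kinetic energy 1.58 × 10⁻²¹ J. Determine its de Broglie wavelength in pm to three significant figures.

λ = 288 pm

p = √(2mKE) = √(2 × 1.673 × 10⁻²⁷ × 1.580 × 10⁻²¹) = 2.299 × 10⁻²⁴ kg·m/s.
λ = h/p = 6.626 × 10⁻³⁴ / 2.299 × 10⁻²⁴ = 2.88 × 10⁻¹⁰ m = 288 pm.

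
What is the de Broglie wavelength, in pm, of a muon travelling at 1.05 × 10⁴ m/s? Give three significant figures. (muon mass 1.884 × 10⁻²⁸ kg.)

p = mv = 1.884 × 10⁻²⁸ × 1.05 × 10⁴ = 1.978 × 10⁻²⁴ kg·m/s.
λ = h/p = 6.626 × 10⁻³⁴ / 1.978 × 10⁻²⁴ = 3.35 × 10⁻¹⁰ m = 335 pm.

λ = 335 pm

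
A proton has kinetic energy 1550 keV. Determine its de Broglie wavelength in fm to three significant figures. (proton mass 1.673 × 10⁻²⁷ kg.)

KE = 1550 keV = 2.483 × 10⁻¹³ J.
p = √(2mKE) = √(2 × 1.673 × 10⁻²⁷ × 2.483 × 10⁻¹³) = 2.882 × 10⁻²⁰ kg·m/s.
λ = h/p = 6.626 × 10⁻³⁴ / 2.882 × 10⁻²⁰ = 2.30 × 10⁻¹⁴ m = 23.0 fm.

λ = 23.0 fm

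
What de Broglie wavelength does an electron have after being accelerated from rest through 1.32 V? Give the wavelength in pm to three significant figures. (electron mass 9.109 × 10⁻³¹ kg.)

λ = 1070 pm

KE = eV = 1.602 × 10⁻¹⁹ × 1.320 = 2.115 × 10⁻¹⁹ J.
p = √(2mKE) = √(2 × 9.109 × 10⁻³¹ × 2.115 × 10⁻¹⁹) = 6.207 × 10⁻²⁵ kg·m/s.
λ = h/p = 6.626 × 10⁻³⁴ / 6.207 × 10⁻²⁵ = 1.07 × 10⁻⁹ m = 1070 pm.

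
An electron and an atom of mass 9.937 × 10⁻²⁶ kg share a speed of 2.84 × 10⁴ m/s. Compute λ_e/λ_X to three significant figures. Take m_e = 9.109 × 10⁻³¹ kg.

At fixed v, p = mv so λ = h/(mv) ∝ 1/m.
λ_e/λ_X = m_X/m_e = 9.937 × 10⁻²⁶/9.109 × 10⁻³¹ = 1.09 × 10⁵.

λ_e/λ_X = 1.09 × 10⁵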